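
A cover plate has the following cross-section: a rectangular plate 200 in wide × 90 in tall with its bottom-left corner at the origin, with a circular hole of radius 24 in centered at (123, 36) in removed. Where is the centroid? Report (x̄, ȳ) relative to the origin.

Part | A | x̄ᵢ | ȳᵢ | A·x̄ᵢ | A·ȳᵢ
plate | 18000.00 | 100.00 | 45.00 | 1800000.00 | 810000.00
hole | -1809.56 | 123.00 | 36.00 | -222575.56 | -65144.07
Σ | 16190.44 |  |  | 1577424.44 | 744855.93
x̄ = 1577424.44 / 16190.44 = 97.43 in
ȳ = 744855.93 / 16190.44 = 46.01 in

x̄ = 97.43 in, ȳ = 46.01 in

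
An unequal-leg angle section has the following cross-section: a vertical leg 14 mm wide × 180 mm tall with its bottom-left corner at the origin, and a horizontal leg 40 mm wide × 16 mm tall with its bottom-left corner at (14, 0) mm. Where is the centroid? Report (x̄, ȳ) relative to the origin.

x̄ = 12.47 mm, ȳ = 73.39 mm

vertical leg: A = 14 × 180 = 2520.00, centroid at (7.00, 90.00).
horizontal leg: A = 40 × 16 = 640.00, centroid at (34.00, 8.00).
ΣA = 3160.00 mm²
ΣAx̄ = (2520.00)(7.00) + (640.00)(34.00) = 39400.00 mm³
ΣAȳ = (2520.00)(90.00) + (640.00)(8.00) = 231920.00 mm³
x̄ = 39400.00 / 3160.00 = 12.47 mm
ȳ = 231920.00 / 3160.00 = 73.39 mm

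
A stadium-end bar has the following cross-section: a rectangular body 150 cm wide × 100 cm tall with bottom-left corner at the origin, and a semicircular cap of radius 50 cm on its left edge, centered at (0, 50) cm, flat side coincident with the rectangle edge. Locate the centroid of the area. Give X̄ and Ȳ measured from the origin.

Part | A | x̄ᵢ | ȳᵢ | A·x̄ᵢ | A·ȳᵢ
rectangular body | 15000.00 | 75.00 | 50.00 | 1125000.00 | 750000.00
semicircular end | 3926.99 | -21.22 | 50.00 | -83333.33 | 196349.54
Σ | 18926.99 |  |  | 1041666.67 | 946349.54
X̄ = 1041666.67 / 18926.99 = 55.04 cm
Ȳ = 946349.54 / 18926.99 = 50.00 cm

X̄ = 55.04 cm, Ȳ = 50.00 cm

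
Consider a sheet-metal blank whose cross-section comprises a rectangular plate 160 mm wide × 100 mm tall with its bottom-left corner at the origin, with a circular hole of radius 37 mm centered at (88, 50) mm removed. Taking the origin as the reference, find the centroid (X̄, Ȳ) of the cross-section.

plate: A = 160 × 100 = 16000.00, centroid at (80.00, 50.00).
hole: A = −π·37² = -4300.84, centroid at (88.00, 50.00).
ΣA = 11699.16 mm²
ΣAX̄ = (16000.00)(80.00) + (-4300.84)(88.00) = 901526.05 mm³
ΣAȲ = (16000.00)(50.00) + (-4300.84)(50.00) = 584957.98 mm³
X̄ = 901526.05 / 11699.16 = 77.06 mm
Ȳ = 584957.98 / 11699.16 = 50.00 mm

X̄ = 77.06 mm, Ȳ = 50.00 mm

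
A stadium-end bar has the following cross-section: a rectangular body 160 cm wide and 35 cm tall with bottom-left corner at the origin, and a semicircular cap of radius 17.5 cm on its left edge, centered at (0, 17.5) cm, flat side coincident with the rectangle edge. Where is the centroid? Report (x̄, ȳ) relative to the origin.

rectangular body: A = 160 × 35 = 5600.00, centroid at (80.00, 17.50).
semicircular end: A = ½π·17.5² = 481.06, centroid at (-7.43, 17.50).
ΣA = 6081.06 cm²
ΣAx̄ = (5600.00)(80.00) + (481.06)(-7.43) = 444427.08 cm³
ΣAȳ = (5600.00)(17.50) + (481.06)(17.50) = 106418.49 cm³
x̄ = 444427.08 / 6081.06 = 73.08 cm
ȳ = 106418.49 / 6081.06 = 17.50 cm

x̄ = 73.08 cm, ȳ = 17.50 cm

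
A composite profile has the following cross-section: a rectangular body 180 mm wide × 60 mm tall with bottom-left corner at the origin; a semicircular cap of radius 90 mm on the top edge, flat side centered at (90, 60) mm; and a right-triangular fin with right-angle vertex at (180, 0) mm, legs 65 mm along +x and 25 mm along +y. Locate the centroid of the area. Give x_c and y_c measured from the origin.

Part | A | x̄ᵢ | ȳᵢ | A·x̄ᵢ | A·ȳᵢ
rectangular body | 10800.00 | 90.00 | 30.00 | 972000.00 | 324000.00
semicircular top | 12723.45 | 90.00 | 98.20 | 1145110.52 | 1249407.01
triangular fin | 812.50 | 201.67 | 8.33 | 163854.17 | 6770.83
Σ | 24335.95 |  |  | 2280964.69 | 1580177.85
x_c = 2280964.69 / 24335.95 = 93.73 mm
y_c = 1580177.85 / 24335.95 = 64.93 mm

x_c = 93.73 mm, y_c = 64.93 mm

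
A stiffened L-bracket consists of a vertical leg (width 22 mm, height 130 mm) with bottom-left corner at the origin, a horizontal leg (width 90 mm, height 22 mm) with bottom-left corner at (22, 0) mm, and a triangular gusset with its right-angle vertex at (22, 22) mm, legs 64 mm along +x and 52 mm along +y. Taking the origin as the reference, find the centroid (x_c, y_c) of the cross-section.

Part | A | x̄ᵢ | ȳᵢ | A·x̄ᵢ | A·ȳᵢ
vertical leg | 2860.00 | 11.00 | 65.00 | 31460.00 | 185900.00
horizontal leg | 1980.00 | 67.00 | 11.00 | 132660.00 | 21780.00
gusset | 1664.00 | 43.33 | 39.33 | 72106.67 | 65450.67
Σ | 6504.00 |  |  | 236226.67 | 273130.67
x_c = 236226.67 / 6504.00 = 36.32 mm
y_c = 273130.67 / 6504.00 = 41.99 mm

x_c = 36.32 mm, y_c = 41.99 mm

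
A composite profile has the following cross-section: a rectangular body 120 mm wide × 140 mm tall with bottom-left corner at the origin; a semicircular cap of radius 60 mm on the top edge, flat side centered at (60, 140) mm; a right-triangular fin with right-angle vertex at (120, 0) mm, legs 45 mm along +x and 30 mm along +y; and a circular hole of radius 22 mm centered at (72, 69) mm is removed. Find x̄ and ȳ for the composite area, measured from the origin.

rectangular body: A = 120 × 140 = 16800.00, centroid at (60.00, 70.00).
semicircular top: A = ½π·60² = 5654.87, centroid at (60.00, 165.46).
triangular fin: A = ½·45·30 = 675.00, centroid at (135.00, 10.00).
hole: A = −π·22² = -1520.53, centroid at (72.00, 69.00).
ΣA = 21609.34 mm², ΣAx̄ = 1328938.79 mm³, ΣAȳ = 2013514.72 mm³.
x̄ = 1328938.79/21609.34 = 61.50 mm; ȳ = 2013514.72/21609.34 = 93.18 mm.

x̄ = 61.50 mm, ȳ = 93.18 mm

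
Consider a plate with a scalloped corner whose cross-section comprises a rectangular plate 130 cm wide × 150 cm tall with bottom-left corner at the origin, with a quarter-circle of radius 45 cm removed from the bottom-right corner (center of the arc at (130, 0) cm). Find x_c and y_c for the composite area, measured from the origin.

x_c = 60.92 cm, y_c = 79.96 cm

plate: A = 130 × 150 = 19500.00, centroid at (65.00, 75.00).
removed quarter-circle: A = −¼π·45² = -1590.43, centroid at (110.90, 19.10).
ΣA = 17909.57 cm², ΣAx_c = 1091118.93 cm³, ΣAy_c = 1432125.00 cm³.
x_c = 1091118.93/17909.57 = 60.92 cm; y_c = 1432125.00/17909.57 = 79.96 cm.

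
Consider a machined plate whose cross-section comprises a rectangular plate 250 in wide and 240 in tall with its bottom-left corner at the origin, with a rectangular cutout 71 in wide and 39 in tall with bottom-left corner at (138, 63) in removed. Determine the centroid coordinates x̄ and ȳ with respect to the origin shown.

x̄ = 122.65 in, ȳ = 121.81 in

plate: A = 250 × 240 = 60000.00, centroid at (125.00, 120.00).
hole: A = −(71 × 39) = -2769.00, centroid at (173.50, 82.50).
ΣA = 57231.00 in²
ΣAx̄ = (60000.00)(125.00) + (-2769.00)(173.50) = 7019578.50 in³
ΣAȳ = (60000.00)(120.00) + (-2769.00)(82.50) = 6971557.50 in³
x̄ = 7019578.50 / 57231.00 = 122.65 in
ȳ = 6971557.50 / 57231.00 = 121.81 in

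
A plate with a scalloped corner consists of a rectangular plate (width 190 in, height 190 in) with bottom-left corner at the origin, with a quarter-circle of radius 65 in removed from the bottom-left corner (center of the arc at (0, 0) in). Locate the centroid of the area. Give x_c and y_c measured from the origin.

x_c = 101.82 in, y_c = 101.82 in

plate: A = 190 × 190 = 36100.00, centroid at (95.00, 95.00).
removed quarter-circle: A = −¼π·65² = -3318.31, centroid at (27.59, 27.59).
ΣA = 32781.69 in², ΣAx_c = 3337958.33 in³, ΣAy_c = 3337958.33 in³.
x_c = 3337958.33/32781.69 = 101.82 in; y_c = 3337958.33/32781.69 = 101.82 in.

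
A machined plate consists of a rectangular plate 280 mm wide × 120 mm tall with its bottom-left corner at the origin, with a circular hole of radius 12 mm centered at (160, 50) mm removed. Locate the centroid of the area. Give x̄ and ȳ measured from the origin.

plate: A = 280 × 120 = 33600.00, centroid at (140.00, 60.00).
hole: A = −π·12² = -452.39, centroid at (160.00, 50.00).
ΣA = 33147.61 mm²
ΣAx̄ = (33600.00)(140.00) + (-452.39)(160.00) = 4631617.71 mm³
ΣAȳ = (33600.00)(60.00) + (-452.39)(50.00) = 1993380.53 mm³
x̄ = 4631617.71 / 33147.61 = 139.73 mm
ȳ = 1993380.53 / 33147.61 = 60.14 mm

x̄ = 139.73 mm, ȳ = 60.14 mm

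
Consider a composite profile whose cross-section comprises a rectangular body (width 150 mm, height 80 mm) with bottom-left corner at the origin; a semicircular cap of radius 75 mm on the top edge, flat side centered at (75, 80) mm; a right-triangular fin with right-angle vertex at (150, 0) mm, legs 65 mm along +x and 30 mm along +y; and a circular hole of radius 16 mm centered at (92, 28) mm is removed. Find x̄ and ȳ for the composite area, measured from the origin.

x̄ = 78.84 mm, ȳ = 69.28 mm

rectangular body: A = 150 × 80 = 12000.00, centroid at (75.00, 40.00).
semicircular top: A = ½π·75² = 8835.73, centroid at (75.00, 111.83).
triangular fin: A = ½·65·30 = 975.00, centroid at (171.67, 10.00).
hole: A = −π·16² = -804.25, centroid at (92.00, 28.00).
ΣA = 21006.48 mm², ΣAx̄ = 1656063.91 mm³, ΣAȳ = 1455339.41 mm³.
x̄ = 1656063.91/21006.48 = 78.84 mm; ȳ = 1455339.41/21006.48 = 69.28 mm.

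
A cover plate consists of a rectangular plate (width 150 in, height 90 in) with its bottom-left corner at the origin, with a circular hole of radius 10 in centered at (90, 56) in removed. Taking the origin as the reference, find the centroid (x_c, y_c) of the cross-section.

x_c = 74.64 in, y_c = 44.74 in

Part | A | x̄ᵢ | ȳᵢ | A·x̄ᵢ | A·ȳᵢ
plate | 13500.00 | 75.00 | 45.00 | 1012500.00 | 607500.00
hole | -314.16 | 90.00 | 56.00 | -28274.33 | -17592.92
Σ | 13185.84 |  |  | 984225.67 | 589907.08
x_c = 984225.67 / 13185.84 = 74.64 in
y_c = 589907.08 / 13185.84 = 44.74 in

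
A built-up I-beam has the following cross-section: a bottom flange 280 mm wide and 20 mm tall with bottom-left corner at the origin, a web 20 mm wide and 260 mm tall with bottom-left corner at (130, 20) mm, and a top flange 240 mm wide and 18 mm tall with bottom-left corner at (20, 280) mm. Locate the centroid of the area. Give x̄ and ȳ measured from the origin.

x̄ = 140.00 mm, ȳ = 137.86 mm

bottom flange: A = 280 × 20 = 5600.00, centroid at (140.00, 10.00).
web: A = 20 × 260 = 5200.00, centroid at (140.00, 150.00).
top flange: A = 240 × 18 = 4320.00, centroid at (140.00, 289.00).
ΣA = 15120.00 mm², ΣAx̄ = 2116800.00 mm³, ΣAȳ = 2084480.00 mm³.
x̄ = 2116800.00/15120.00 = 140.00 mm; ȳ = 2084480.00/15120.00 = 137.86 mm.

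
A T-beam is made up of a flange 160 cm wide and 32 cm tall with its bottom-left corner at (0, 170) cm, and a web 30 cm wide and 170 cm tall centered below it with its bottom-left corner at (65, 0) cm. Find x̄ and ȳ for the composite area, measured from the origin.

x̄ = 80.00 cm, ȳ = 135.60 cm

web: A = 30 × 170 = 5100.00, centroid at (80.00, 85.00).
flange: A = 160 × 32 = 5120.00, centroid at (80.00, 186.00).
ΣA = 10220.00 cm²
ΣAx̄ = (5100.00)(80.00) + (5120.00)(80.00) = 817600.00 cm³
ΣAȳ = (5100.00)(85.00) + (5120.00)(186.00) = 1385820.00 cm³
x̄ = 817600.00 / 10220.00 = 80.00 cm
ȳ = 1385820.00 / 10220.00 = 135.60 cm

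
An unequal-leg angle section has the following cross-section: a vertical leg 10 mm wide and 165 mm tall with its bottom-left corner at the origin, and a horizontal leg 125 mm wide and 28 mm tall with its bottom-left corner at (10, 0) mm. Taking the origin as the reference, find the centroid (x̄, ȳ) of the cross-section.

Part | A | x̄ᵢ | ȳᵢ | A·x̄ᵢ | A·ȳᵢ
vertical leg | 1650.00 | 5.00 | 82.50 | 8250.00 | 136125.00
horizontal leg | 3500.00 | 72.50 | 14.00 | 253750.00 | 49000.00
Σ | 5150.00 |  |  | 262000.00 | 185125.00
x̄ = 262000.00 / 5150.00 = 50.87 mm
ȳ = 185125.00 / 5150.00 = 35.95 mm

x̄ = 50.87 mm, ȳ = 35.95 mm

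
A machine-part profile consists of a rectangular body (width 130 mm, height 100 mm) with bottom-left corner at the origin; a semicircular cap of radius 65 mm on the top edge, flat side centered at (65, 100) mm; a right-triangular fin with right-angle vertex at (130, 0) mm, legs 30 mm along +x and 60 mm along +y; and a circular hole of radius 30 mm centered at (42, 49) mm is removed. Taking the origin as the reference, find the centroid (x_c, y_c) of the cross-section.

x_c = 72.48 mm, y_c = 77.71 mm

rectangular body: A = 130 × 100 = 13000.00, centroid at (65.00, 50.00).
semicircular top: A = ½π·65² = 6636.61, centroid at (65.00, 127.59).
triangular fin: A = ½·30·60 = 900.00, centroid at (140.00, 20.00).
hole: A = −π·30² = -2827.43, centroid at (42.00, 49.00).
ΣA = 17709.18 mm²
ΣAx_c = (13000.00)(65.00) + (6636.61)(65.00) + (900.00)(140.00) + (-2827.43)(42.00) = 1283627.74 mm³
ΣAy_c = (13000.00)(50.00) + (6636.61)(127.59) + (900.00)(20.00) + (-2827.43)(49.00) = 1376200.55 mm³
x_c = 1283627.74 / 17709.18 = 72.48 mm
y_c = 1376200.55 / 17709.18 = 77.71 mm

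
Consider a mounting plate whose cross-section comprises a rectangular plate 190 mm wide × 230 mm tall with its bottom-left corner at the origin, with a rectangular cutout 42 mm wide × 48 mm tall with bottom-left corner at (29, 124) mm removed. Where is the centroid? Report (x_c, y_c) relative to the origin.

x_c = 97.18 mm, y_c = 113.40 mm

plate: A = 190 × 230 = 43700.00, centroid at (95.00, 115.00).
hole: A = −(42 × 48) = -2016.00, centroid at (50.00, 148.00).
ΣA = 41684.00 mm²
ΣAx_c = (43700.00)(95.00) + (-2016.00)(50.00) = 4050700.00 mm³
ΣAy_c = (43700.00)(115.00) + (-2016.00)(148.00) = 4727132.00 mm³
x_c = 4050700.00 / 41684.00 = 97.18 mm
y_c = 4727132.00 / 41684.00 = 113.40 mm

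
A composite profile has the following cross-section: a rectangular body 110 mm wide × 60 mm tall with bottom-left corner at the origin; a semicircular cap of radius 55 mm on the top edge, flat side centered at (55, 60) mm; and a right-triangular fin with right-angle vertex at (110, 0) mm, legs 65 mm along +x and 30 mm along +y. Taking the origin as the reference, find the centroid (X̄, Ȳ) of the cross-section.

X̄ = 61.06 mm, Ȳ = 48.98 mm

Part | A | x̄ᵢ | ȳᵢ | A·x̄ᵢ | A·ȳᵢ
rectangular body | 6600.00 | 55.00 | 30.00 | 363000.00 | 198000.00
semicircular top | 4751.66 | 55.00 | 83.34 | 261341.24 | 396016.20
triangular fin | 975.00 | 131.67 | 10.00 | 128375.00 | 9750.00
Σ | 12326.66 |  |  | 752716.24 | 603766.20
X̄ = 752716.24 / 12326.66 = 61.06 mm
Ȳ = 603766.20 / 12326.66 = 48.98 mm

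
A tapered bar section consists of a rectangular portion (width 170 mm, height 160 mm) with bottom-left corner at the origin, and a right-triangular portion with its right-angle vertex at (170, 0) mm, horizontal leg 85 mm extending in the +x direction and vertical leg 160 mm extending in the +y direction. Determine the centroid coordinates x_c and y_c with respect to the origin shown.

rectangular portion: A = 170 × 160 = 27200.00, centroid at (85.00, 80.00).
triangular portion: A = ½·85·160 = 6800.00, centroid at (198.33, 53.33).
ΣA = 34000.00 mm²
ΣAx_c = (27200.00)(85.00) + (6800.00)(198.33) = 3660666.67 mm³
ΣAy_c = (27200.00)(80.00) + (6800.00)(53.33) = 2538666.67 mm³
x_c = 3660666.67 / 34000.00 = 107.67 mm
y_c = 2538666.67 / 34000.00 = 74.67 mm

x_c = 107.67 mm, y_c = 74.67 mm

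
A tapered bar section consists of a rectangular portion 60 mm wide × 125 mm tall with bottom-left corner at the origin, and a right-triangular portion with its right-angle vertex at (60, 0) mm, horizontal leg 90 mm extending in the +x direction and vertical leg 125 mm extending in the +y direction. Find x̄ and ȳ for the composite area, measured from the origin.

Part | A | x̄ᵢ | ȳᵢ | A·x̄ᵢ | A·ȳᵢ
rectangular portion | 7500.00 | 30.00 | 62.50 | 225000.00 | 468750.00
triangular portion | 5625.00 | 90.00 | 41.67 | 506250.00 | 234375.00
Σ | 13125.00 |  |  | 731250.00 | 703125.00
x̄ = 731250.00 / 13125.00 = 55.71 mm
ȳ = 703125.00 / 13125.00 = 53.57 mm

x̄ = 55.71 mm, ȳ = 53.57 mm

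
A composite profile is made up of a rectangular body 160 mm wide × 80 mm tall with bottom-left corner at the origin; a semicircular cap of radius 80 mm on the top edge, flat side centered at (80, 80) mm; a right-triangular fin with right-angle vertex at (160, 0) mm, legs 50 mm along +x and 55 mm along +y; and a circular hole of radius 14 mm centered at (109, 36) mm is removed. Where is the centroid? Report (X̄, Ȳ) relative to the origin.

X̄ = 84.87 mm, Ȳ = 70.33 mm

rectangular body: A = 160 × 80 = 12800.00, centroid at (80.00, 40.00).
semicircular top: A = ½π·80² = 10053.10, centroid at (80.00, 113.95).
triangular fin: A = ½·50·55 = 1375.00, centroid at (176.67, 18.33).
hole: A = −π·14² = -615.75, centroid at (109.00, 36.00).
ΣA = 23612.34 mm²
ΣAX̄ = (12800.00)(80.00) + (10053.10)(80.00) + (1375.00)(176.67) + (-615.75)(109.00) = 2004047.40 mm³
ΣAȲ = (12800.00)(40.00) + (10053.10)(113.95) + (1375.00)(18.33) + (-615.75)(36.00) = 1660622.31 mm³
X̄ = 2004047.40 / 23612.34 = 84.87 mm
Ȳ = 1660622.31 / 23612.34 = 70.33 mm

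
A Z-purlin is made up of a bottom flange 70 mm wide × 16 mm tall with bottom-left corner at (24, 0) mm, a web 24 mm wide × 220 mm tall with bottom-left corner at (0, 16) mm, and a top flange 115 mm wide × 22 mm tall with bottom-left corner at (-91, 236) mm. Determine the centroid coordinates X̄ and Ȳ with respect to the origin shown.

X̄ = 5.00 mm, Ȳ = 145.48 mm

bottom flange: A = 70 × 16 = 1120.00, centroid at (59.00, 8.00).
web: A = 24 × 220 = 5280.00, centroid at (12.00, 126.00).
top flange: A = 115 × 22 = 2530.00, centroid at (-33.50, 247.00).
ΣA = 8930.00 mm²
ΣAX̄ = (1120.00)(59.00) + (5280.00)(12.00) + (2530.00)(-33.50) = 44685.00 mm³
ΣAȲ = (1120.00)(8.00) + (5280.00)(126.00) + (2530.00)(247.00) = 1299150.00 mm³
X̄ = 44685.00 / 8930.00 = 5.00 mm
Ȳ = 1299150.00 / 8930.00 = 145.48 mm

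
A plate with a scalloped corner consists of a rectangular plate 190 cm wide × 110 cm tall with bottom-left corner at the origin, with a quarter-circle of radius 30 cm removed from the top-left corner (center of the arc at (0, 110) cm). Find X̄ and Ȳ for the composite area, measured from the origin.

plate: A = 190 × 110 = 20900.00, centroid at (95.00, 55.00).
removed quarter-circle: A = −¼π·30² = -706.86, centroid at (12.73, 97.27).
ΣA = 20193.14 cm²
ΣAX̄ = (20900.00)(95.00) + (-706.86)(12.73) = 1976500.00 cm³
ΣAȲ = (20900.00)(55.00) + (-706.86)(97.27) = 1080745.58 cm³
X̄ = 1976500.00 / 20193.14 = 97.88 cm
Ȳ = 1080745.58 / 20193.14 = 53.52 cm

X̄ = 97.88 cm, Ȳ = 53.52 cm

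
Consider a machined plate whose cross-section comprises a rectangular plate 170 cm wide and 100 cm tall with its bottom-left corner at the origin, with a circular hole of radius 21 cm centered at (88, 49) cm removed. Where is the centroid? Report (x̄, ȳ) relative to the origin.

Part | A | x̄ᵢ | ȳᵢ | A·x̄ᵢ | A·ȳᵢ
plate | 17000.00 | 85.00 | 50.00 | 1445000.00 | 850000.00
hole | -1385.44 | 88.00 | 49.00 | -121918.93 | -67886.68
Σ | 15614.56 |  |  | 1323081.07 | 782113.32
x̄ = 1323081.07 / 15614.56 = 84.73 cm
ȳ = 782113.32 / 15614.56 = 50.09 cm

x̄ = 84.73 cm, ȳ = 50.09 cm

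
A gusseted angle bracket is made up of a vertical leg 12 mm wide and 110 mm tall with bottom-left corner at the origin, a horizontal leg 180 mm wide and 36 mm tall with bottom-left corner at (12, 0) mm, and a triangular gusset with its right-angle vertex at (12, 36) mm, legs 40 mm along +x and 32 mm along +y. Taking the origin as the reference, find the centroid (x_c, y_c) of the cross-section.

vertical leg: A = 12 × 110 = 1320.00, centroid at (6.00, 55.00).
horizontal leg: A = 180 × 36 = 6480.00, centroid at (102.00, 18.00).
gusset: A = ½·40·32 = 640.00, centroid at (25.33, 46.67).
ΣA = 8440.00 mm², ΣAx_c = 685093.33 mm³, ΣAy_c = 219106.67 mm³.
x_c = 685093.33/8440.00 = 81.17 mm; y_c = 219106.67/8440.00 = 25.96 mm.

x_c = 81.17 mm, y_c = 25.96 mm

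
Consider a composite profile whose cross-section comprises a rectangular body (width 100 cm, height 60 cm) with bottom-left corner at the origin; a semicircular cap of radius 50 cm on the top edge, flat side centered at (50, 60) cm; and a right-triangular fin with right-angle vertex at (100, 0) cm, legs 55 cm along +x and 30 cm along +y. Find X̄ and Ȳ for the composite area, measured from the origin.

Part | A | x̄ᵢ | ȳᵢ | A·x̄ᵢ | A·ȳᵢ
rectangular body | 6000.00 | 50.00 | 30.00 | 300000.00 | 180000.00
semicircular top | 3926.99 | 50.00 | 81.22 | 196349.54 | 318952.78
triangular fin | 825.00 | 118.33 | 10.00 | 97625.00 | 8250.00
Σ | 10751.99 |  |  | 593974.54 | 507202.78
X̄ = 593974.54 / 10751.99 = 55.24 cm
Ȳ = 507202.78 / 10751.99 = 47.17 cm

X̄ = 55.24 cm, Ȳ = 47.17 cm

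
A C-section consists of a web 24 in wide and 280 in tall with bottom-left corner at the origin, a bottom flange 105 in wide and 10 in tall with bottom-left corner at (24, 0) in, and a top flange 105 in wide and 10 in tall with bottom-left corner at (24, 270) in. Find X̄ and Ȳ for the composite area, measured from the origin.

web: A = 24 × 280 = 6720.00, centroid at (12.00, 140.00).
bottom flange: A = 105 × 10 = 1050.00, centroid at (76.50, 5.00).
top flange: A = 105 × 10 = 1050.00, centroid at (76.50, 275.00).
ΣA = 8820.00 in², ΣAX̄ = 241290.00 in³, ΣAȲ = 1234800.00 in³.
X̄ = 241290.00/8820.00 = 27.36 in; Ȳ = 1234800.00/8820.00 = 140.00 in.

X̄ = 27.36 in, Ȳ = 140.00 in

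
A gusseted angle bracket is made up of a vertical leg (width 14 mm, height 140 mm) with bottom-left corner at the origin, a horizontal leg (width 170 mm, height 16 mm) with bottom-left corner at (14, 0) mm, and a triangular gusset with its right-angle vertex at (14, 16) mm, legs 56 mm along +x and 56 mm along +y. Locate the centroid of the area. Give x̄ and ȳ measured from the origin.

x̄ = 53.49 mm, ȳ = 34.14 mm

vertical leg: A = 14 × 140 = 1960.00, centroid at (7.00, 70.00).
horizontal leg: A = 170 × 16 = 2720.00, centroid at (99.00, 8.00).
gusset: A = ½·56·56 = 1568.00, centroid at (32.67, 34.67).
ΣA = 6248.00 mm², ΣAx̄ = 334221.33 mm³, ΣAȳ = 213317.33 mm³.
x̄ = 334221.33/6248.00 = 53.49 mm; ȳ = 213317.33/6248.00 = 34.14 mm.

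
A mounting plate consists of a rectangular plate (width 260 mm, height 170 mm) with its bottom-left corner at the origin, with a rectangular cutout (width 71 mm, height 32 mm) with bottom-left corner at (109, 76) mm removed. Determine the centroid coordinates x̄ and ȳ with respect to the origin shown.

Part | A | x̄ᵢ | ȳᵢ | A·x̄ᵢ | A·ȳᵢ
plate | 44200.00 | 130.00 | 85.00 | 5746000.00 | 3757000.00
hole | -2272.00 | 144.50 | 92.00 | -328304.00 | -209024.00
Σ | 41928.00 |  |  | 5417696.00 | 3547976.00
x̄ = 5417696.00 / 41928.00 = 129.21 mm
ȳ = 3547976.00 / 41928.00 = 84.62 mm

x̄ = 129.21 mm, ȳ = 84.62 mm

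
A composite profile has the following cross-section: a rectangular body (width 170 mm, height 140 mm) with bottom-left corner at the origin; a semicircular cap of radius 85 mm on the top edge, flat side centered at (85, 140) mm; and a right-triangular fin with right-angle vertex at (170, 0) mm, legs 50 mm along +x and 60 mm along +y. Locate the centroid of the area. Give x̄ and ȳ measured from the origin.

x̄ = 89.16 mm, ȳ = 100.80 mm

Part | A | x̄ᵢ | ȳᵢ | A·x̄ᵢ | A·ȳᵢ
rectangular body | 23800.00 | 85.00 | 70.00 | 2023000.00 | 1666000.00
semicircular top | 11349.00 | 85.00 | 176.08 | 964665.29 | 1998277.15
triangular fin | 1500.00 | 186.67 | 20.00 | 280000.00 | 30000.00
Σ | 36649.00 |  |  | 3267665.29 | 3694277.15
x̄ = 3267665.29 / 36649.00 = 89.16 mm
ȳ = 3694277.15 / 36649.00 = 100.80 mm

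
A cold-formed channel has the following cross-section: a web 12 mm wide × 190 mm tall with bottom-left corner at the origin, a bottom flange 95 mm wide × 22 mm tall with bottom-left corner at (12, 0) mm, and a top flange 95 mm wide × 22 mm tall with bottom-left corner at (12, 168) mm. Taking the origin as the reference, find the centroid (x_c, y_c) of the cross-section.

x_c = 40.62 mm, y_c = 95.00 mm

web: A = 12 × 190 = 2280.00, centroid at (6.00, 95.00).
bottom flange: A = 95 × 22 = 2090.00, centroid at (59.50, 11.00).
top flange: A = 95 × 22 = 2090.00, centroid at (59.50, 179.00).
ΣA = 6460.00 mm², ΣAx_c = 262390.00 mm³, ΣAy_c = 613700.00 mm³.
x_c = 262390.00/6460.00 = 40.62 mm; y_c = 613700.00/6460.00 = 95.00 mm.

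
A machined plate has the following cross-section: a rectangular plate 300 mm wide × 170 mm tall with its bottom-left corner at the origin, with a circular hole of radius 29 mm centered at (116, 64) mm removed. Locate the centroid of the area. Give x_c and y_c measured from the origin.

plate: A = 300 × 170 = 51000.00, centroid at (150.00, 85.00).
hole: A = −π·29² = -2642.08, centroid at (116.00, 64.00).
ΣA = 48357.92 mm²
ΣAx_c = (51000.00)(150.00) + (-2642.08)(116.00) = 7343518.79 mm³
ΣAy_c = (51000.00)(85.00) + (-2642.08)(64.00) = 4165906.92 mm³
x_c = 7343518.79 / 48357.92 = 151.86 mm
y_c = 4165906.92 / 48357.92 = 86.15 mm

x_c = 151.86 mm, y_c = 86.15 mm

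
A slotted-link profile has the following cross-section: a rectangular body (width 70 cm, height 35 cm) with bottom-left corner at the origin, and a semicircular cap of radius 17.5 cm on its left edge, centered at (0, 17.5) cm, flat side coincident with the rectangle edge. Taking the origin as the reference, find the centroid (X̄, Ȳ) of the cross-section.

rectangular body: A = 70 × 35 = 2450.00, centroid at (35.00, 17.50).
semicircular end: A = ½π·17.5² = 481.06, centroid at (-7.43, 17.50).
ΣA = 2931.06 cm², ΣAX̄ = 82177.08 cm³, ΣAȲ = 51293.49 cm³.
X̄ = 82177.08/2931.06 = 28.04 cm; Ȳ = 51293.49/2931.06 = 17.50 cm.

X̄ = 28.04 cm, Ȳ = 17.50 cm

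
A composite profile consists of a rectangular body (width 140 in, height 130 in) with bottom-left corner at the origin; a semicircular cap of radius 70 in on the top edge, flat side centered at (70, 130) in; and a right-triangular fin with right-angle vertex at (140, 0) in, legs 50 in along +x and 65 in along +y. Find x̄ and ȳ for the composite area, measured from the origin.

x̄ = 75.12 in, ȳ = 88.93 in

rectangular body: A = 140 × 130 = 18200.00, centroid at (70.00, 65.00).
semicircular top: A = ½π·70² = 7696.90, centroid at (70.00, 159.71).
triangular fin: A = ½·50·65 = 1625.00, centroid at (156.67, 21.67).
ΣA = 27521.90 in², ΣAx̄ = 2067366.47 in³, ΣAȳ = 2447472.26 in³.
x̄ = 2067366.47/27521.90 = 75.12 in; ȳ = 2447472.26/27521.90 = 88.93 in.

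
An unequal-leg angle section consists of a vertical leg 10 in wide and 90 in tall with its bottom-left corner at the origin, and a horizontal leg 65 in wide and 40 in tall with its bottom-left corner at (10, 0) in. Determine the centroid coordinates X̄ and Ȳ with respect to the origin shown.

X̄ = 32.86 in, Ȳ = 26.43 in

vertical leg: A = 10 × 90 = 900.00, centroid at (5.00, 45.00).
horizontal leg: A = 65 × 40 = 2600.00, centroid at (42.50, 20.00).
ΣA = 3500.00 in², ΣAX̄ = 115000.00 in³, ΣAȲ = 92500.00 in³.
X̄ = 115000.00/3500.00 = 32.86 in; Ȳ = 92500.00/3500.00 = 26.43 in.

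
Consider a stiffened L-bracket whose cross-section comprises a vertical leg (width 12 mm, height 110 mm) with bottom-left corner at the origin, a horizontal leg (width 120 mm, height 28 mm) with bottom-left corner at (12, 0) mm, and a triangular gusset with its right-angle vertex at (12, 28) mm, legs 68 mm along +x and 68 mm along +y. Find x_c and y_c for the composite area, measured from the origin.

x_c = 47.20 mm, y_c = 33.86 mm

vertical leg: A = 12 × 110 = 1320.00, centroid at (6.00, 55.00).
horizontal leg: A = 120 × 28 = 3360.00, centroid at (72.00, 14.00).
gusset: A = ½·68·68 = 2312.00, centroid at (34.67, 50.67).
ΣA = 6992.00 mm², ΣAx_c = 329989.33 mm³, ΣAy_c = 236781.33 mm³.
x_c = 329989.33/6992.00 = 47.20 mm; y_c = 236781.33/6992.00 = 33.86 mm.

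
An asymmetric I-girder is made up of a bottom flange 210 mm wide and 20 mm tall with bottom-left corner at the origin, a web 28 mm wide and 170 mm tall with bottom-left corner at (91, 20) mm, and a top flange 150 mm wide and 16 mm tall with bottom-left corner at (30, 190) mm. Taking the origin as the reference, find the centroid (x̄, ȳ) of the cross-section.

x̄ = 105.00 mm, ȳ = 89.52 mm

bottom flange: A = 210 × 20 = 4200.00, centroid at (105.00, 10.00).
web: A = 28 × 170 = 4760.00, centroid at (105.00, 105.00).
top flange: A = 150 × 16 = 2400.00, centroid at (105.00, 198.00).
ΣA = 11360.00 mm²
ΣAx̄ = (4200.00)(105.00) + (4760.00)(105.00) + (2400.00)(105.00) = 1192800.00 mm³
ΣAȳ = (4200.00)(10.00) + (4760.00)(105.00) + (2400.00)(198.00) = 1017000.00 mm³
x̄ = 1192800.00 / 11360.00 = 105.00 mm
ȳ = 1017000.00 / 11360.00 = 89.52 mm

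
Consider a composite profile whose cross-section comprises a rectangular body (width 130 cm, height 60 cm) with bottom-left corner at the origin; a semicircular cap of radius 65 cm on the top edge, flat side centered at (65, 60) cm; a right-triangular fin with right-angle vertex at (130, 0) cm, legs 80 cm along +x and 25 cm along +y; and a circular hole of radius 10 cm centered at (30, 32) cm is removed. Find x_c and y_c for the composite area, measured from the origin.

rectangular body: A = 130 × 60 = 7800.00, centroid at (65.00, 30.00).
semicircular top: A = ½π·65² = 6636.61, centroid at (65.00, 87.59).
triangular fin: A = ½·80·25 = 1000.00, centroid at (156.67, 8.33).
hole: A = −π·10² = -314.16, centroid at (30.00, 32.00).
ΣA = 15122.46 cm²
ΣAx_c = (7800.00)(65.00) + (6636.61)(65.00) + (1000.00)(156.67) + (-314.16)(30.00) = 1085621.83 cm³
ΣAy_c = (7800.00)(30.00) + (6636.61)(87.59) + (1000.00)(8.33) + (-314.16)(32.00) = 813560.44 cm³
x_c = 1085621.83 / 15122.46 = 71.79 cm
y_c = 813560.44 / 15122.46 = 53.80 cm

x_c = 71.79 cm, y_c = 53.80 cm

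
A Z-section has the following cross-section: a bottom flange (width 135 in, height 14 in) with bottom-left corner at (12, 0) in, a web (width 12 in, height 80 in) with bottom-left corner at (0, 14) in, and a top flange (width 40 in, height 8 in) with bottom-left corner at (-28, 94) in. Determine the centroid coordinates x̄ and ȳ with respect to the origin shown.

Part | A | x̄ᵢ | ȳᵢ | A·x̄ᵢ | A·ȳᵢ
bottom flange | 1890.00 | 79.50 | 7.00 | 150255.00 | 13230.00
web | 960.00 | 6.00 | 54.00 | 5760.00 | 51840.00
top flange | 320.00 | -8.00 | 98.00 | -2560.00 | 31360.00
Σ | 3170.00 |  |  | 153455.00 | 96430.00
x̄ = 153455.00 / 3170.00 = 48.41 in
ȳ = 96430.00 / 3170.00 = 30.42 in

x̄ = 48.41 in, ȳ = 30.42 in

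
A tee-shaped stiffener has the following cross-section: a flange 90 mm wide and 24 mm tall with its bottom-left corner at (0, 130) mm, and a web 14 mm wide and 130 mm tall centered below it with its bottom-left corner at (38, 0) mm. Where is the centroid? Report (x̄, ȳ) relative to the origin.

x̄ = 45.00 mm, ȳ = 106.79 mm

web: A = 14 × 130 = 1820.00, centroid at (45.00, 65.00).
flange: A = 90 × 24 = 2160.00, centroid at (45.00, 142.00).
ΣA = 3980.00 mm²
ΣAx̄ = (1820.00)(45.00) + (2160.00)(45.00) = 179100.00 mm³
ΣAȳ = (1820.00)(65.00) + (2160.00)(142.00) = 425020.00 mm³
x̄ = 179100.00 / 3980.00 = 45.00 mm
ȳ = 425020.00 / 3980.00 = 106.79 mm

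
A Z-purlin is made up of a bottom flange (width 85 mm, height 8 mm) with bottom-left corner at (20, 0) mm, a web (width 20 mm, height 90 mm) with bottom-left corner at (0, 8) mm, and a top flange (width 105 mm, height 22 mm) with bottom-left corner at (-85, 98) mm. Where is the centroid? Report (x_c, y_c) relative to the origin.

bottom flange: A = 85 × 8 = 680.00, centroid at (62.50, 4.00).
web: A = 20 × 90 = 1800.00, centroid at (10.00, 53.00).
top flange: A = 105 × 22 = 2310.00, centroid at (-32.50, 109.00).
ΣA = 4790.00 mm², ΣAx_c = -14575.00 mm³, ΣAy_c = 349910.00 mm³.
x_c = -14575.00/4790.00 = -3.04 mm; y_c = 349910.00/4790.00 = 73.05 mm.

x_c = -3.04 mm, y_c = 73.05 mm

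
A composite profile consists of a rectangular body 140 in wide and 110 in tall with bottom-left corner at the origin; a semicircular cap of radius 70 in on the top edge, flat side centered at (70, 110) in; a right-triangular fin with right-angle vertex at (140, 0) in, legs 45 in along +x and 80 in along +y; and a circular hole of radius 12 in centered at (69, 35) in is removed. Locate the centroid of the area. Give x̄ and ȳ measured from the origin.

x̄ = 76.28 in, ȳ = 79.96 in

rectangular body: A = 140 × 110 = 15400.00, centroid at (70.00, 55.00).
semicircular top: A = ½π·70² = 7696.90, centroid at (70.00, 139.71).
triangular fin: A = ½·45·80 = 1800.00, centroid at (155.00, 26.67).
hole: A = −π·12² = -452.39, centroid at (69.00, 35.00).
ΣA = 24444.51 in², ΣAx̄ = 1864568.28 in³, ΣAȳ = 1954492.26 in³.
x̄ = 1864568.28/24444.51 = 76.28 in; ȳ = 1954492.26/24444.51 = 79.96 in.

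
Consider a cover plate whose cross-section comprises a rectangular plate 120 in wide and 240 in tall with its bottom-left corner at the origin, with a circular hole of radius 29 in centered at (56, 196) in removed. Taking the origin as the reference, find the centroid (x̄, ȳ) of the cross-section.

x̄ = 60.40 in, ȳ = 112.32 in

plate: A = 120 × 240 = 28800.00, centroid at (60.00, 120.00).
hole: A = −π·29² = -2642.08, centroid at (56.00, 196.00).
ΣA = 26157.92 in²
ΣAx̄ = (28800.00)(60.00) + (-2642.08)(56.00) = 1580043.55 in³
ΣAȳ = (28800.00)(120.00) + (-2642.08)(196.00) = 2938152.43 in³
x̄ = 1580043.55 / 26157.92 = 60.40 in
ȳ = 2938152.43 / 26157.92 = 112.32 in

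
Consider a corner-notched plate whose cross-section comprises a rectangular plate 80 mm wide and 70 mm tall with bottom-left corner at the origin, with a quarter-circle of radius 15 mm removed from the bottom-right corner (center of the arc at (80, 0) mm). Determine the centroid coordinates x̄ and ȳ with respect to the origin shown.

plate: A = 80 × 70 = 5600.00, centroid at (40.00, 35.00).
removed quarter-circle: A = −¼π·15² = -176.71, centroid at (73.63, 6.37).
ΣA = 5423.29 mm²
ΣAx̄ = (5600.00)(40.00) + (-176.71)(73.63) = 210987.83 mm³
ΣAȳ = (5600.00)(35.00) + (-176.71)(6.37) = 194875.00 mm³
x̄ = 210987.83 / 5423.29 = 38.90 mm
ȳ = 194875.00 / 5423.29 = 35.93 mm

x̄ = 38.90 mm, ȳ = 35.93 mm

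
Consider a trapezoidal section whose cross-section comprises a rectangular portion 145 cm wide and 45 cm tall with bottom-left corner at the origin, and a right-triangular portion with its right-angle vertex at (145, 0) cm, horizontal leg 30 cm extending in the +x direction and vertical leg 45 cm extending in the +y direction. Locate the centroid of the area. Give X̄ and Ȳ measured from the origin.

rectangular portion: A = 145 × 45 = 6525.00, centroid at (72.50, 22.50).
triangular portion: A = ½·30·45 = 675.00, centroid at (155.00, 15.00).
ΣA = 7200.00 cm², ΣAX̄ = 577687.50 cm³, ΣAȲ = 156937.50 cm³.
X̄ = 577687.50/7200.00 = 80.23 cm; Ȳ = 156937.50/7200.00 = 21.80 cm.

X̄ = 80.23 cm, Ȳ = 21.80 cm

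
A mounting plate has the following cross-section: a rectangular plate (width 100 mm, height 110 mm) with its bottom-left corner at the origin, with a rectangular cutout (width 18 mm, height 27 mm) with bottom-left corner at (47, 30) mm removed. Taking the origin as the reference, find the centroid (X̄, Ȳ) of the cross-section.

X̄ = 49.72 mm, Ȳ = 55.53 mm

plate: A = 100 × 110 = 11000.00, centroid at (50.00, 55.00).
hole: A = −(18 × 27) = -486.00, centroid at (56.00, 43.50).
ΣA = 10514.00 mm²
ΣAX̄ = (11000.00)(50.00) + (-486.00)(56.00) = 522784.00 mm³
ΣAȲ = (11000.00)(55.00) + (-486.00)(43.50) = 583859.00 mm³
X̄ = 522784.00 / 10514.00 = 49.72 mm
Ȳ = 583859.00 / 10514.00 = 55.53 mm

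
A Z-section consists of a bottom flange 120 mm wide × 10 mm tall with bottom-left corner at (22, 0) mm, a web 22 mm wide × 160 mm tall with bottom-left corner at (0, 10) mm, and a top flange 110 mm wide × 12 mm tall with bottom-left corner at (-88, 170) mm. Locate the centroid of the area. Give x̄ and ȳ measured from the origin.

x̄ = 15.49 mm, ȳ = 91.91 mm

bottom flange: A = 120 × 10 = 1200.00, centroid at (82.00, 5.00).
web: A = 22 × 160 = 3520.00, centroid at (11.00, 90.00).
top flange: A = 110 × 12 = 1320.00, centroid at (-33.00, 176.00).
ΣA = 6040.00 mm²
ΣAx̄ = (1200.00)(82.00) + (3520.00)(11.00) + (1320.00)(-33.00) = 93560.00 mm³
ΣAȳ = (1200.00)(5.00) + (3520.00)(90.00) + (1320.00)(176.00) = 555120.00 mm³
x̄ = 93560.00 / 6040.00 = 15.49 mm
ȳ = 555120.00 / 6040.00 = 91.91 mm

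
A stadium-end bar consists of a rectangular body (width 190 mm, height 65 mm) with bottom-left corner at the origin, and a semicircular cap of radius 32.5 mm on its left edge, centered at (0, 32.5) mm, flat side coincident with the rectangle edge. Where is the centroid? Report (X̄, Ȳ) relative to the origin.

X̄ = 82.12 mm, Ȳ = 32.50 mm

Part | A | x̄ᵢ | ȳᵢ | A·x̄ᵢ | A·ȳᵢ
rectangular body | 12350.00 | 95.00 | 32.50 | 1173250.00 | 401375.00
semicircular end | 1659.15 | -13.79 | 32.50 | -22885.42 | 53922.49
Σ | 14009.15 |  |  | 1150364.58 | 455297.49
X̄ = 1150364.58 / 14009.15 = 82.12 mm
Ȳ = 455297.49 / 14009.15 = 32.50 mm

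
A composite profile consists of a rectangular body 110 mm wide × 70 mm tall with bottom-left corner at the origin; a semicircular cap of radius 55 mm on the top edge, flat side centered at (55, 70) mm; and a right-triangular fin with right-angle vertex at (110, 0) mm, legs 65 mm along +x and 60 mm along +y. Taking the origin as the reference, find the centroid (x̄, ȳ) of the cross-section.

x̄ = 65.38 mm, ȳ = 52.22 mm

Part | A | x̄ᵢ | ȳᵢ | A·x̄ᵢ | A·ȳᵢ
rectangular body | 7700.00 | 55.00 | 35.00 | 423500.00 | 269500.00
semicircular top | 4751.66 | 55.00 | 93.34 | 261341.24 | 443532.79
triangular fin | 1950.00 | 131.67 | 20.00 | 256750.00 | 39000.00
Σ | 14401.66 |  |  | 941591.24 | 752032.79
x̄ = 941591.24 / 14401.66 = 65.38 mm
ȳ = 752032.79 / 14401.66 = 52.22 mm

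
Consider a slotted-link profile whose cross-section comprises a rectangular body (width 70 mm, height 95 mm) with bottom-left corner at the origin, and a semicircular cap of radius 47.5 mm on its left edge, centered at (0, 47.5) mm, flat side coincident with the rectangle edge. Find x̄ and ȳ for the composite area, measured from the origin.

x̄ = 15.82 mm, ȳ = 47.50 mm

rectangular body: A = 70 × 95 = 6650.00, centroid at (35.00, 47.50).
semicircular end: A = ½π·47.5² = 3544.11, centroid at (-20.16, 47.50).
ΣA = 10194.11 mm²
ΣAx̄ = (6650.00)(35.00) + (3544.11)(-20.16) = 161302.08 mm³
ΣAȳ = (6650.00)(47.50) + (3544.11)(47.50) = 484220.19 mm³
x̄ = 161302.08 / 10194.11 = 15.82 mm
ȳ = 484220.19 / 10194.11 = 47.50 mm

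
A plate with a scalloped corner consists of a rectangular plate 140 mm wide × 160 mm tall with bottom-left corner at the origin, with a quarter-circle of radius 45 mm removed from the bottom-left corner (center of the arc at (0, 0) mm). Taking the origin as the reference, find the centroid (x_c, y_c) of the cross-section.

Part | A | x̄ᵢ | ȳᵢ | A·x̄ᵢ | A·ȳᵢ
plate | 22400.00 | 70.00 | 80.00 | 1568000.00 | 1792000.00
removed quarter-circle | -1590.43 | 19.10 | 19.10 | -30375.00 | -30375.00
Σ | 20809.57 |  |  | 1537625.00 | 1761625.00
x_c = 1537625.00 / 20809.57 = 73.89 mm
y_c = 1761625.00 / 20809.57 = 84.65 mm

x_c = 73.89 mm, y_c = 84.65 mm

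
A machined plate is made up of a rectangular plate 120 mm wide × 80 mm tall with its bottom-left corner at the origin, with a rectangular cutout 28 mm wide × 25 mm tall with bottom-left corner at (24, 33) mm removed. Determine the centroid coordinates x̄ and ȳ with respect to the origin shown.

plate: A = 120 × 80 = 9600.00, centroid at (60.00, 40.00).
hole: A = −(28 × 25) = -700.00, centroid at (38.00, 45.50).
ΣA = 8900.00 mm²
ΣAx̄ = (9600.00)(60.00) + (-700.00)(38.00) = 549400.00 mm³
ΣAȳ = (9600.00)(40.00) + (-700.00)(45.50) = 352150.00 mm³
x̄ = 549400.00 / 8900.00 = 61.73 mm
ȳ = 352150.00 / 8900.00 = 39.57 mm

x̄ = 61.73 mm, ȳ = 39.57 mm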